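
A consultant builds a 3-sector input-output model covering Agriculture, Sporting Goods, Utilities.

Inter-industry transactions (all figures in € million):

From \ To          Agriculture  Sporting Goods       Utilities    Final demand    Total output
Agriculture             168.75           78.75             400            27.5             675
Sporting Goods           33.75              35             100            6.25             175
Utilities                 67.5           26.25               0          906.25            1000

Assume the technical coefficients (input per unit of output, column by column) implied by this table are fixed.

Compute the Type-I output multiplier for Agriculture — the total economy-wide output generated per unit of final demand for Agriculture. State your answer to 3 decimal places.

m_1 = 1.770

Technical coefficients a_ij = z_ij / X_j:
  a_11 = 168.75/675 = 0.25, a_21 = 33.75/675 = 0.05, a_31 = 67.5/675 = 0.10
  a_12 = 78.75/175 = 0.45, a_22 = 35/175 = 0.20, a_32 = 26.25/175 = 0.15
  a_13 = 400/1000 = 0.40, a_23 = 100/1000 = 0.10, a_33 = 0/1000 = 0.00
I − A =
  [   0.75    -0.45    -0.40]
  [  -0.05     0.80    -0.10]
  [  -0.10    -0.15     1.00]
Cofactors of I−A, C_ij = (−1)^(i+j)·(minor ij) (rows/columns in the sector order above):
  C_11 = (0.80)(1.00) − (-0.10)(-0.15) = 0.7850
  C_12 = −[(-0.05)(1.00) − (-0.10)(-0.10)] = 0.0600
  C_13 = (-0.05)(-0.15) − (0.80)(-0.10) = 0.0875
  C_21 = −[(-0.45)(1.00) − (-0.40)(-0.15)] = 0.5100
  C_22 = (0.75)(1.00) − (-0.40)(-0.10) = 0.7100
  C_23 = −[(0.75)(-0.15) − (-0.45)(-0.10)] = 0.1575
  C_31 = (-0.45)(-0.10) − (-0.40)(0.80) = 0.3650
  C_32 = −[(0.75)(-0.10) − (-0.40)(-0.05)] = 0.0950
  C_33 = (0.75)(0.80) − (-0.45)(-0.05) = 0.5775
det(I−A) = Σ_j (I−A)_1j·C_1j = (0.75)(0.7850) + (-0.45)(0.0600) + (-0.40)(0.0875) = 0.52675
adj(I−A) = Cᵀ =
  [ 0.7850   0.5100   0.3650]
  [ 0.0600   0.7100   0.0950]
  [ 0.0875   0.1575   0.5775]
(I − A)⁻¹ = adj(I−A) / det(I−A) ≈
  [   1.4903     0.9682     0.6929]
  [   0.1139     1.3479     0.1804]
  [   0.1661     0.2990     1.0963]
The output multiplier for sector j is the column-j sum of the Leontief inverse (I − A)⁻¹ = adj(I−A) / det(I−A).
Column 1 of adj(I−A): (0.7850, 0.0600, 0.0875); det(I−A) = 0.52675.
m_1 = (0.7850 + 0.0600 + 0.0875) / 0.52675 = 0.9325 / 0.52675 ≈ 1.770.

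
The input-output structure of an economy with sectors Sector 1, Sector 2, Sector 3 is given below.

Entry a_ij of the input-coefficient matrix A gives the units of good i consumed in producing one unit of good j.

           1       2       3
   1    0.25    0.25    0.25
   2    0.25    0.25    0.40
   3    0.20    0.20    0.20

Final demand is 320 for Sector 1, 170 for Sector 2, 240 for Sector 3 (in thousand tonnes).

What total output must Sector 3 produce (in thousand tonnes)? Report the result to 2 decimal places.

x_3 = 807.41

I − A =
  [   0.75    -0.25    -0.25]
  [  -0.25     0.75    -0.40]
  [  -0.20    -0.20     0.80]
Cofactors of I−A, C_ij = (−1)^(i+j)·(minor ij) (rows/columns in the sector order above):
  C_11 = (0.75)(0.80) − (-0.40)(-0.20) = 0.5200
  C_12 = −[(-0.25)(0.80) − (-0.40)(-0.20)] = 0.2800
  C_13 = (-0.25)(-0.20) − (0.75)(-0.20) = 0.2000
  C_21 = −[(-0.25)(0.80) − (-0.25)(-0.20)] = 0.2500
  C_22 = (0.75)(0.80) − (-0.25)(-0.20) = 0.5500
  C_23 = −[(0.75)(-0.20) − (-0.25)(-0.20)] = 0.2000
  C_31 = (-0.25)(-0.40) − (-0.25)(0.75) = 0.2875
  C_32 = −[(0.75)(-0.40) − (-0.25)(-0.25)] = 0.3625
  C_33 = (0.75)(0.75) − (-0.25)(-0.25) = 0.5000
det(I−A) = Σ_j (I−A)_1j·C_1j = (0.75)(0.5200) + (-0.25)(0.2800) + (-0.25)(0.2000) = 0.2700
adj(I−A) = Cᵀ =
  [ 0.5200   0.2500   0.2875]
  [ 0.2800   0.5500   0.3625]
  [ 0.2000   0.2000   0.5000]
(I − A)⁻¹ = adj(I−A) / det(I−A) ≈
  [   1.9259     0.9259     1.0648]
  [   1.0370     2.0370     1.3426]
  [   0.7407     0.7407     1.8519]
x = (I − A)⁻¹ d = adj(I−A)·d / det(I−A), with det(I−A) = 0.2700:
  x_1 = (0.5200·320 + 0.2500·170 + 0.2875·240) / 0.2700 = 277.90 / 0.2700 ≈ 1029.26
  x_2 = (0.2800·320 + 0.5500·170 + 0.3625·240) / 0.2700 = 270.10 / 0.2700 ≈ 1000.37
  x_3 = (0.2000·320 + 0.2000·170 + 0.5000·240) / 0.2700 = 218.00 / 0.2700 ≈ 807.41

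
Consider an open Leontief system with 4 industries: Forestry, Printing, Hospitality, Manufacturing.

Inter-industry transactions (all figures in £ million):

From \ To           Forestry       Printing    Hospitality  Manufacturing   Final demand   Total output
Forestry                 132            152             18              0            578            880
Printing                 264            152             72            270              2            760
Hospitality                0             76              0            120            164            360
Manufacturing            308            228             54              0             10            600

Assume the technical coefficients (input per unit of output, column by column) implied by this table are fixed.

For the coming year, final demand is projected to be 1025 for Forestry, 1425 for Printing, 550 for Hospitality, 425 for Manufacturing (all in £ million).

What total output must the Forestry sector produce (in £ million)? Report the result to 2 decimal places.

Technical coefficients a_ij = z_ij / X_j:
  a_FF = 132/880 = 0.15, a_PF = 264/880 = 0.30, a_HF = 0/880 = 0.00, a_MF = 308/880 = 0.35
  a_FP = 152/760 = 0.20, a_PP = 152/760 = 0.20, a_HP = 76/760 = 0.10, a_MP = 228/760 = 0.30
  a_FH = 18/360 = 0.05, a_PH = 72/360 = 0.20, a_HH = 0/360 = 0.00, a_MH = 54/360 = 0.15
  a_FM = 0/600 = 0.00, a_PM = 270/600 = 0.45, a_HM = 120/600 = 0.20, a_MM = 0/600 = 0.00
I − A =
  [   0.85    -0.20    -0.05     0.00]
  [  -0.30     0.80    -0.20    -0.45]
  [   0.00    -0.10     1.00    -0.20]
  [  -0.35    -0.30    -0.15     1.00]
Compute the cofactors C_ij = (−1)^(i+j)·(3×3 minor ij) of I−A; the adjugate is their transpose:
adj(I−A) = Cᵀ =
  [ 0.60225   0.20200   0.08675   0.10825]
  [ 0.46250   0.82100   0.25025   0.41950]
  [ 0.11975   0.15000   0.47375   0.16225]
  [ 0.36750   0.33950   0.17650   0.60150]
det(I−A) = Σ_j (I−A)_1j·C_1j = (0.85)(0.60225) + (-0.20)(0.46250) + (-0.05)(0.11975) + (0.00)(0.36750) = 0.413425
(I − A)⁻¹ = adj(I−A) / det(I−A) ≈
  [   1.4567     0.4886     0.2098     0.2618]
  [   1.1187     1.9858     0.6053     1.0147]
  [   0.2897     0.3628     1.1459     0.3925]
  [   0.8889     0.8212     0.4269     1.4549]
x = (I − A)⁻¹ d = adj(I−A)·d / det(I−A), with det(I−A) = 0.413425:
  x_F = (0.60225·1025 + 0.20200·1425 + 0.08675·550 + 0.10825·425) / 0.413425 = 998.875 / 0.413425 ≈ 2416.10
  x_P = (0.46250·1025 + 0.82100·1425 + 0.25025·550 + 0.41950·425) / 0.413425 = 1959.9125 / 0.413425 ≈ 4740.67
  x_H = (0.11975·1025 + 0.15000·1425 + 0.47375·550 + 0.16225·425) / 0.413425 = 666.0125 / 0.413425 ≈ 1610.96
  x_M = (0.36750·1025 + 0.33950·1425 + 0.17650·550 + 0.60150·425) / 0.413425 = 1213.1875 / 0.413425 ≈ 2934.48

x_F = 2416.10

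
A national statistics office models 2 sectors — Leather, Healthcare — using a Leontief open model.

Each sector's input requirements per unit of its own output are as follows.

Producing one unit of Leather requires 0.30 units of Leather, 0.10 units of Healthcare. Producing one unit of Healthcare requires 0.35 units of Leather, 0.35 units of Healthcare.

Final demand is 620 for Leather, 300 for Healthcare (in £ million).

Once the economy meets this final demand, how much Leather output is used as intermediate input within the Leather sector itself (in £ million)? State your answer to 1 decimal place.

z_11 = 362.9

I − A =
  [   0.70    -0.35]
  [  -0.10     0.65]
det(I−A) = (0.70)(0.65) − (-0.35)(-0.10) = 0.4200
adj(I−A) = [[0.65, 0.35], [0.10, 0.70]]
(I − A)⁻¹ = adj(I−A) / det(I−A) ≈
  [   1.5476     0.8333]
  [   0.2381     1.6667]
First solve x = (I − A)⁻¹ d = adj(I−A)·d / det(I−A); in particular x_1 = (0.65·620 + 0.35·300) / 0.4200 = 508.00 / 0.4200 ≈ 1209.524.
Intermediate flow from 1 to 1: z_11 = a_11 · x_1 = 0.30 × 508.00 / 0.4200 = 152.40 / 0.4200 ≈ 362.9.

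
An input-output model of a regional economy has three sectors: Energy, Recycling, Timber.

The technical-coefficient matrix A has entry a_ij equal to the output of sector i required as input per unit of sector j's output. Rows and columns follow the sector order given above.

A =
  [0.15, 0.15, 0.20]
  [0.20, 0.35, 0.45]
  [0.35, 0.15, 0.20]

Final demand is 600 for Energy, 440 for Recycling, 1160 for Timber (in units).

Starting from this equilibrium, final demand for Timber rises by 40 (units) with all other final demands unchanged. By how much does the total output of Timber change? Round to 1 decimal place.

Δx_3 = 73.2

I − A =
  [   0.85    -0.15    -0.20]
  [  -0.20     0.65    -0.45]
  [  -0.35    -0.15     0.80]
Cofactors of I−A, C_ij = (−1)^(i+j)·(minor ij) (rows/columns in the sector order above):
  C_11 = (0.65)(0.80) − (-0.45)(-0.15) = 0.4525
  C_12 = −[(-0.20)(0.80) − (-0.45)(-0.35)] = 0.3175
  C_13 = (-0.20)(-0.15) − (0.65)(-0.35) = 0.2575
  C_21 = −[(-0.15)(0.80) − (-0.20)(-0.15)] = 0.1500
  C_22 = (0.85)(0.80) − (-0.20)(-0.35) = 0.6100
  C_23 = −[(0.85)(-0.15) − (-0.15)(-0.35)] = 0.1800
  C_31 = (-0.15)(-0.45) − (-0.20)(0.65) = 0.1975
  C_32 = −[(0.85)(-0.45) − (-0.20)(-0.20)] = 0.4225
  C_33 = (0.85)(0.65) − (-0.15)(-0.20) = 0.5225
det(I−A) = Σ_j (I−A)_1j·C_1j = (0.85)(0.4525) + (-0.15)(0.3175) + (-0.20)(0.2575) = 0.2855
adj(I−A) = Cᵀ =
  [ 0.4525   0.1500   0.1975]
  [ 0.3175   0.6100   0.4225]
  [ 0.2575   0.1800   0.5225]
(I − A)⁻¹ = adj(I−A) / det(I−A) ≈
  [   1.5849     0.5254     0.6918]
  [   1.1121     2.1366     1.4799]
  [   0.9019     0.6305     1.8301]
Δx = (I − A)⁻¹ Δd with Δd having +40 in the Timber component and 0 elsewhere.
So Δx_3 = L_33 · (+40), where L_33 = adj(I−A)_33 / det(I−A) = 0.5225 / 0.2855.
Δx_3 = 0.5225 × (+40) / 0.2855 = 20.90 / 0.2855 ≈ 73.2.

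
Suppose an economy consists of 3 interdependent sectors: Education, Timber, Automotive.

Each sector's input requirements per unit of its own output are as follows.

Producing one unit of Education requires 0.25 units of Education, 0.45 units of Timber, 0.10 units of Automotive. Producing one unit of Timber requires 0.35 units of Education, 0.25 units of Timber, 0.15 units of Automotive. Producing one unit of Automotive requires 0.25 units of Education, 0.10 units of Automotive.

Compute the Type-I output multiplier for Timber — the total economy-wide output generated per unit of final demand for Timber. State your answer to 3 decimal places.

I − A =
  [   0.75    -0.35    -0.25]
  [  -0.45     0.75     0.00]
  [  -0.10    -0.15     0.90]
Cofactors of I−A, C_ij = (−1)^(i+j)·(minor ij) (rows/columns in the sector order above):
  C_11 = (0.75)(0.90) − (0.00)(-0.15) = 0.6750
  C_12 = −[(-0.45)(0.90) − (0.00)(-0.10)] = 0.4050
  C_13 = (-0.45)(-0.15) − (0.75)(-0.10) = 0.1425
  C_21 = −[(-0.35)(0.90) − (-0.25)(-0.15)] = 0.3525
  C_22 = (0.75)(0.90) − (-0.25)(-0.10) = 0.6500
  C_23 = −[(0.75)(-0.15) − (-0.35)(-0.10)] = 0.1475
  C_31 = (-0.35)(0.00) − (-0.25)(0.75) = 0.1875
  C_32 = −[(0.75)(0.00) − (-0.25)(-0.45)] = 0.1125
  C_33 = (0.75)(0.75) − (-0.35)(-0.45) = 0.4050
det(I−A) = Σ_j (I−A)_1j·C_1j = (0.75)(0.6750) + (-0.35)(0.4050) + (-0.25)(0.1425) = 0.328875
adj(I−A) = Cᵀ =
  [ 0.6750   0.3525   0.1875]
  [ 0.4050   0.6500   0.1125]
  [ 0.1425   0.1475   0.4050]
(I − A)⁻¹ = adj(I−A) / det(I−A) ≈
  [   2.0525     1.0718     0.5701]
  [   1.2315     1.9764     0.3421]
  [   0.4333     0.4485     1.2315]
The output multiplier for sector j is the column-j sum of the Leontief inverse (I − A)⁻¹ = adj(I−A) / det(I−A).
Column 2 of adj(I−A): (0.3525, 0.6500, 0.1475); det(I−A) = 0.328875.
m_2 = (0.3525 + 0.6500 + 0.1475) / 0.328875 = 1.15 / 0.328875 ≈ 3.497.

m_2 = 3.497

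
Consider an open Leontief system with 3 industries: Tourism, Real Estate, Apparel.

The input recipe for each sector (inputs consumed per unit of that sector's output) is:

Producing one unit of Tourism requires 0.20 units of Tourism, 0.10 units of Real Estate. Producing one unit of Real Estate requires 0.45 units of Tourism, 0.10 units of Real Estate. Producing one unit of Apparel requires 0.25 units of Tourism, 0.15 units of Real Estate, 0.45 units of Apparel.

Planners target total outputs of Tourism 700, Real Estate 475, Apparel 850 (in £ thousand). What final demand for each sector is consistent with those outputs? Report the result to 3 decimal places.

d_T = 133.750, d_R = 230.000, d_A = 467.500

I − A =
  [   0.80    -0.45    -0.25]
  [  -0.10     0.90    -0.15]
  [   0.00     0.00     0.55]
d = (I − A) x:
  d_T = (+0.80)·700 + (-0.45)·475 + (-0.25)·850 = 133.750
  d_R = (-0.10)·700 + (+0.90)·475 + (-0.15)·850 = 230.000
  d_A = (+0.00)·700 + (+0.00)·475 + (+0.55)·850 = 467.500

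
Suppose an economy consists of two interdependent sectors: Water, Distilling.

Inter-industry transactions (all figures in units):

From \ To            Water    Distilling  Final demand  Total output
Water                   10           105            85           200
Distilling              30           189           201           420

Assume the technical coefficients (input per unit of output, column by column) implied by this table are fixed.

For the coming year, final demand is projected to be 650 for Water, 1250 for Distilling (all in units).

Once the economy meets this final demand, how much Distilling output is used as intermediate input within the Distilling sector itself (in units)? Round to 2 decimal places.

Technical coefficients a_ij = z_ij / X_j:
  a_WW = 10/200 = 0.05, a_DW = 30/200 = 0.15
  a_WD = 105/420 = 0.25, a_DD = 189/420 = 0.45
I − A =
  [   0.95    -0.25]
  [  -0.15     0.55]
det(I−A) = (0.95)(0.55) − (-0.25)(-0.15) = 0.4850
adj(I−A) = [[0.55, 0.25], [0.15, 0.95]]
(I − A)⁻¹ = adj(I−A) / det(I−A) ≈
  [   1.1340     0.5155]
  [   0.3093     1.9588]
First solve x = (I − A)⁻¹ d = adj(I−A)·d / det(I−A); in particular x_D = (0.15·650 + 0.95·1250) / 0.4850 = 1285.00 / 0.4850 ≈ 2649.4845.
Intermediate flow from D to D: z_DD = a_DD · x_D = 0.45 × 1285.00 / 0.4850 = 578.25 / 0.4850 ≈ 1192.27.

z_DD = 1192.27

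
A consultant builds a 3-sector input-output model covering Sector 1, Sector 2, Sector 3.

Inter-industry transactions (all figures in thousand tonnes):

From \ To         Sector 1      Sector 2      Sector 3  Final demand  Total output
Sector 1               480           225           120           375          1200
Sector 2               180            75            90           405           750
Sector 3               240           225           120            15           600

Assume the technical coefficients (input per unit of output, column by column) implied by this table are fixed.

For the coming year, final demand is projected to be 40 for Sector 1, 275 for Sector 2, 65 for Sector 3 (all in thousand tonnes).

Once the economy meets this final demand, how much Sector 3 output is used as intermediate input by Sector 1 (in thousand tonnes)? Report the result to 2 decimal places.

Technical coefficients a_ij = z_ij / X_j:
  a_11 = 480/1200 = 0.40, a_21 = 180/1200 = 0.15, a_31 = 240/1200 = 0.20
  a_12 = 225/750 = 0.30, a_22 = 75/750 = 0.10, a_32 = 225/750 = 0.30
  a_13 = 120/600 = 0.20, a_23 = 90/600 = 0.15, a_33 = 120/600 = 0.20
I − A =
  [   0.60    -0.30    -0.20]
  [  -0.15     0.90    -0.15]
  [  -0.20    -0.30     0.80]
Cofactors of I−A, C_ij = (−1)^(i+j)·(minor ij) (rows/columns in the sector order above):
  C_11 = (0.90)(0.80) − (-0.15)(-0.30) = 0.6750
  C_12 = −[(-0.15)(0.80) − (-0.15)(-0.20)] = 0.1500
  C_13 = (-0.15)(-0.30) − (0.90)(-0.20) = 0.2250
  C_21 = −[(-0.30)(0.80) − (-0.20)(-0.30)] = 0.3000
  C_22 = (0.60)(0.80) − (-0.20)(-0.20) = 0.4400
  C_23 = −[(0.60)(-0.30) − (-0.30)(-0.20)] = 0.2400
  C_31 = (-0.30)(-0.15) − (-0.20)(0.90) = 0.2250
  C_32 = −[(0.60)(-0.15) − (-0.20)(-0.15)] = 0.1200
  C_33 = (0.60)(0.90) − (-0.30)(-0.15) = 0.4950
det(I−A) = Σ_j (I−A)_1j·C_1j = (0.60)(0.6750) + (-0.30)(0.1500) + (-0.20)(0.2250) = 0.3150
adj(I−A) = Cᵀ =
  [ 0.6750   0.3000   0.2250]
  [ 0.1500   0.4400   0.1200]
  [ 0.2250   0.2400   0.4950]
(I − A)⁻¹ = adj(I−A) / det(I−A) ≈
  [   2.1429     0.9524     0.7143]
  [   0.4762     1.3968     0.3810]
  [   0.7143     0.7619     1.5714]
First solve x = (I − A)⁻¹ d = adj(I−A)·d / det(I−A); in particular x_1 = (0.6750·40 + 0.3000·275 + 0.2250·65) / 0.3150 = 124.125 / 0.3150 ≈ 394.0476.
Intermediate flow from 3 to 1: z_31 = a_31 · x_1 = 0.20 × 124.125 / 0.3150 = 24.825 / 0.3150 ≈ 78.81.

z_31 = 78.81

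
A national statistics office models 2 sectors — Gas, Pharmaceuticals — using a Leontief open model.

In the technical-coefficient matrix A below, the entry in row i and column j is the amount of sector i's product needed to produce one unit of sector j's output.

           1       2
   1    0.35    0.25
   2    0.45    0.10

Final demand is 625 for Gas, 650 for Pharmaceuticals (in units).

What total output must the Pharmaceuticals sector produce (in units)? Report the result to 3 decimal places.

I − A =
  [   0.65    -0.25]
  [  -0.45     0.90]
det(I−A) = (0.65)(0.90) − (-0.25)(-0.45) = 0.4725
adj(I−A) = [[0.90, 0.25], [0.45, 0.65]]
(I − A)⁻¹ = adj(I−A) / det(I−A) ≈
  [   1.9048     0.5291]
  [   0.9524     1.3757]
x = (I − A)⁻¹ d = adj(I−A)·d / det(I−A), with det(I−A) = 0.4725:
  x_1 = (0.90·625 + 0.25·650) / 0.4725 = 725.00 / 0.4725 ≈ 1534.392
  x_2 = (0.45·625 + 0.65·650) / 0.4725 = 703.75 / 0.4725 ≈ 1489.418

x_2 = 1489.418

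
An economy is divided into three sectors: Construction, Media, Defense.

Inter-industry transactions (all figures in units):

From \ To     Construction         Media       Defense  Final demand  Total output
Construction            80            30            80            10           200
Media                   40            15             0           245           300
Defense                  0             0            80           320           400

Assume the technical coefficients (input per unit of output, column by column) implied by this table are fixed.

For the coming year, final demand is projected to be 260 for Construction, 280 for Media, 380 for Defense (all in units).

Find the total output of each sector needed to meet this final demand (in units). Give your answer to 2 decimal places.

Technical coefficients a_ij = z_ij / X_j:
  a_CC = 80/200 = 0.40, a_MC = 40/200 = 0.20, a_DC = 0/200 = 0.00
  a_CM = 30/300 = 0.10, a_MM = 15/300 = 0.05, a_DM = 0/300 = 0.00
  a_CD = 80/400 = 0.20, a_MD = 0/400 = 0.00, a_DD = 80/400 = 0.20
I − A =
  [   0.60    -0.10    -0.20]
  [  -0.20     0.95     0.00]
  [   0.00     0.00     0.80]
Cofactors of I−A, C_ij = (−1)^(i+j)·(minor ij) (rows/columns in the sector order above):
  C_11 = (0.95)(0.80) − (0.00)(0.00) = 0.7600
  C_12 = −[(-0.20)(0.80) − (0.00)(0.00)] = 0.1600
  C_13 = (-0.20)(0.00) − (0.95)(0.00) = 0.0000
  C_21 = −[(-0.10)(0.80) − (-0.20)(0.00)] = 0.0800
  C_22 = (0.60)(0.80) − (-0.20)(0.00) = 0.4800
  C_23 = −[(0.60)(0.00) − (-0.10)(0.00)] = 0.0000
  C_31 = (-0.10)(0.00) − (-0.20)(0.95) = 0.1900
  C_32 = −[(0.60)(0.00) − (-0.20)(-0.20)] = 0.0400
  C_33 = (0.60)(0.95) − (-0.10)(-0.20) = 0.5500
det(I−A) = Σ_j (I−A)_1j·C_1j = (0.60)(0.7600) + (-0.10)(0.1600) + (-0.20)(0.0000) = 0.4400
adj(I−A) = Cᵀ =
  [ 0.7600   0.0800   0.1900]
  [ 0.1600   0.4800   0.0400]
  [ 0.0000   0.0000   0.5500]
(I − A)⁻¹ = adj(I−A) / det(I−A) ≈
  [   1.7273     0.1818     0.4318]
  [   0.3636     1.0909     0.0909]
  [   0.0000     0.0000     1.2500]
x = (I − A)⁻¹ d = adj(I−A)·d / det(I−A), with det(I−A) = 0.4400:
  x_C = (0.7600·260 + 0.0800·280 + 0.1900·380) / 0.4400 = 292.20 / 0.4400 ≈ 664.09
  x_M = (0.1600·260 + 0.4800·280 + 0.0400·380) / 0.4400 = 191.20 / 0.4400 ≈ 434.55
  x_D = (0.0000·260 + 0.0000·280 + 0.5500·380) / 0.4400 = 209.00 / 0.4400 = 475.00

x_C = 664.09, x_M = 434.55, x_D = 475.00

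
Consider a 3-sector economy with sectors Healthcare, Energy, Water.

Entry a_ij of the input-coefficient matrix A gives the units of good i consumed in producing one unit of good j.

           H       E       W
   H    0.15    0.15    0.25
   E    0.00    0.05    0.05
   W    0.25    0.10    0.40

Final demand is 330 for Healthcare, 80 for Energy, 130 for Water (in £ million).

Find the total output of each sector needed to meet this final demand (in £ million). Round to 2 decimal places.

I − A =
  [   0.85    -0.15    -0.25]
  [   0.00     0.95    -0.05]
  [  -0.25    -0.10     0.60]
Cofactors of I−A, C_ij = (−1)^(i+j)·(minor ij) (rows/columns in the sector order above):
  C_11 = (0.95)(0.60) − (-0.05)(-0.10) = 0.5650
  C_12 = −[(0.00)(0.60) − (-0.05)(-0.25)] = 0.0125
  C_13 = (0.00)(-0.10) − (0.95)(-0.25) = 0.2375
  C_21 = −[(-0.15)(0.60) − (-0.25)(-0.10)] = 0.1150
  C_22 = (0.85)(0.60) − (-0.25)(-0.25) = 0.4475
  C_23 = −[(0.85)(-0.10) − (-0.15)(-0.25)] = 0.1225
  C_31 = (-0.15)(-0.05) − (-0.25)(0.95) = 0.2450
  C_32 = −[(0.85)(-0.05) − (-0.25)(0.00)] = 0.0425
  C_33 = (0.85)(0.95) − (-0.15)(0.00) = 0.8075
det(I−A) = Σ_j (I−A)_1j·C_1j = (0.85)(0.5650) + (-0.15)(0.0125) + (-0.25)(0.2375) = 0.4190
adj(I−A) = Cᵀ =
  [ 0.5650   0.1150   0.2450]
  [ 0.0125   0.4475   0.0425]
  [ 0.2375   0.1225   0.8075]
(I − A)⁻¹ = adj(I−A) / det(I−A) ≈
  [   1.3484     0.2745     0.5847]
  [   0.0298     1.0680     0.1014]
  [   0.5668     0.2924     1.9272]
x = (I − A)⁻¹ d = adj(I−A)·d / det(I−A), with det(I−A) = 0.4190:
  x_H = (0.5650·330 + 0.1150·80 + 0.2450·130) / 0.4190 = 227.50 / 0.4190 ≈ 542.96
  x_E = (0.0125·330 + 0.4475·80 + 0.0425·130) / 0.4190 = 45.45 / 0.4190 ≈ 108.47
  x_W = (0.2375·330 + 0.1225·80 + 0.8075·130) / 0.4190 = 193.15 / 0.4190 ≈ 460.98

x_H = 542.96, x_E = 108.47, x_W = 460.98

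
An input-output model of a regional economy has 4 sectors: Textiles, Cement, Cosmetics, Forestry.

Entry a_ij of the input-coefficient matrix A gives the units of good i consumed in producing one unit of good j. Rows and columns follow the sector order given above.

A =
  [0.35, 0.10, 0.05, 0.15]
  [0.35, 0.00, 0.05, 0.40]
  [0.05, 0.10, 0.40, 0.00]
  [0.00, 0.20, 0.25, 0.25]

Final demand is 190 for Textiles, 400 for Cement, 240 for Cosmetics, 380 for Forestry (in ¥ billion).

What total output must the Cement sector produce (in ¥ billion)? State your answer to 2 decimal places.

I − A =
  [   0.65    -0.10    -0.05    -0.15]
  [  -0.35     1.00    -0.05    -0.40]
  [  -0.05    -0.10     0.60     0.00]
  [   0.00    -0.20    -0.25     0.75]
Compute the cofactors C_ij = (−1)^(i+j)·(3×3 minor ij) of I−A; the adjugate is their transpose:
adj(I−A) = Cᵀ =
  [ 0.388250   0.070500   0.086250   0.115250]
  [ 0.164375   0.288750   0.115625   0.186875]
  [ 0.059750   0.054000   0.398750   0.040750]
  [ 0.063750   0.095000   0.163750   0.361250]
det(I−A) = Σ_j (I−A)_1j·C_1j = (0.65)(0.388250) + (-0.10)(0.164375) + (-0.05)(0.059750) + (-0.15)(0.063750) = 0.223375
(I − A)⁻¹ = adj(I−A) / det(I−A) ≈
  [   1.7381     0.3156     0.3861     0.5159]
  [   0.7359     1.2927     0.5176     0.8366]
  [   0.2675     0.2417     1.7851     0.1824]
  [   0.2854     0.4253     0.7331     1.6172]
x = (I − A)⁻¹ d = adj(I−A)·d / det(I−A), with det(I−A) = 0.223375:
  x_1 = (0.388250·190 + 0.070500·400 + 0.086250·240 + 0.115250·380) / 0.223375 = 166.4625 / 0.223375 ≈ 745.22
  x_2 = (0.164375·190 + 0.288750·400 + 0.115625·240 + 0.186875·380) / 0.223375 = 245.49375 / 0.223375 ≈ 1099.02
  x_3 = (0.059750·190 + 0.054000·400 + 0.398750·240 + 0.040750·380) / 0.223375 = 144.1375 / 0.223375 ≈ 645.27
  x_4 = (0.063750·190 + 0.095000·400 + 0.163750·240 + 0.361250·380) / 0.223375 = 226.6875 / 0.223375 ≈ 1014.83

x_2 = 1099.02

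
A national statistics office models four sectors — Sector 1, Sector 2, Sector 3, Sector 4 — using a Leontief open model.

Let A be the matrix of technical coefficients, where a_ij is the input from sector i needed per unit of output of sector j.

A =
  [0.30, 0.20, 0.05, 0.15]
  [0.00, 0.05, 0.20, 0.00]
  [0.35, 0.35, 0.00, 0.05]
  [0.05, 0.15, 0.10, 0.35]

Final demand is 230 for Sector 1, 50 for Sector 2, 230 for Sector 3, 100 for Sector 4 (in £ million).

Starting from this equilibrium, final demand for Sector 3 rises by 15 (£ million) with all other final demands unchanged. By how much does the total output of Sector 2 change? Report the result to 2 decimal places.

Δx_2 = 3.70

I − A =
  [   0.70    -0.20    -0.05    -0.15]
  [   0.00     0.95    -0.20     0.00]
  [  -0.35    -0.35     1.00    -0.05]
  [  -0.05    -0.15    -0.10     0.65]
Compute the cofactors C_ij = (−1)^(i+j)·(3×3 minor ij) of I−A; the adjugate is their transpose:
adj(I−A) = Cᵀ =
  [ 0.565750   0.168500   0.075625   0.136375]
  [ 0.046000   0.427250   0.089500   0.017500]
  [ 0.218500   0.215750   0.425125   0.083125]
  [ 0.087750   0.144750   0.091875   0.585375]
det(I−A) = Σ_j (I−A)_1j·C_1j = (0.70)(0.565750) + (-0.20)(0.046000) + (-0.05)(0.218500) + (-0.15)(0.087750) = 0.3627375
(I − A)⁻¹ = adj(I−A) / det(I−A) ≈
  [   1.5597     0.4645     0.2085     0.3760]
  [   0.1268     1.1778     0.2467     0.0482]
  [   0.6024     0.5948     1.1720     0.2292]
  [   0.2419     0.3990     0.2533     1.6138]
Δx = (I − A)⁻¹ Δd with Δd having +15 in the Sector 3 component and 0 elsewhere.
So Δx_2 = L_23 · (+15), where L_23 = adj(I−A)_23 / det(I−A) = 0.089500 / 0.3627375.
Δx_2 = 0.089500 × (+15) / 0.3627375 = 1.3425 / 0.3627375 ≈ 3.70.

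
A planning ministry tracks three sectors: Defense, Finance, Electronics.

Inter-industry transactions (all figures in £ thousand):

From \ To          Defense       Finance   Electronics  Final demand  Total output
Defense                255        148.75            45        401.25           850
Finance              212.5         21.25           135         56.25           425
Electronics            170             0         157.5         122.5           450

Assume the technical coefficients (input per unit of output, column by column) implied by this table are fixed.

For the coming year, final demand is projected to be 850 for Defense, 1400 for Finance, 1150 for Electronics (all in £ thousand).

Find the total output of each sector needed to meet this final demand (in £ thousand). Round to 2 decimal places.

Technical coefficients a_ij = z_ij / X_j:
  a_11 = 255/850 = 0.30, a_21 = 212.5/850 = 0.25, a_31 = 170/850 = 0.20
  a_12 = 148.75/425 = 0.35, a_22 = 21.25/425 = 0.05, a_32 = 0/425 = 0.00
  a_13 = 45/450 = 0.10, a_23 = 135/450 = 0.30, a_33 = 157.5/450 = 0.35
I − A =
  [   0.70    -0.35    -0.10]
  [  -0.25     0.95    -0.30]
  [  -0.20     0.00     0.65]
Cofactors of I−A, C_ij = (−1)^(i+j)·(minor ij) (rows/columns in the sector order above):
  C_11 = (0.95)(0.65) − (-0.30)(0.00) = 0.6175
  C_12 = −[(-0.25)(0.65) − (-0.30)(-0.20)] = 0.2225
  C_13 = (-0.25)(0.00) − (0.95)(-0.20) = 0.1900
  C_21 = −[(-0.35)(0.65) − (-0.10)(0.00)] = 0.2275
  C_22 = (0.70)(0.65) − (-0.10)(-0.20) = 0.4350
  C_23 = −[(0.70)(0.00) − (-0.35)(-0.20)] = 0.0700
  C_31 = (-0.35)(-0.30) − (-0.10)(0.95) = 0.2000
  C_32 = −[(0.70)(-0.30) − (-0.10)(-0.25)] = 0.2350
  C_33 = (0.70)(0.95) − (-0.35)(-0.25) = 0.5775
det(I−A) = Σ_j (I−A)_1j·C_1j = (0.70)(0.6175) + (-0.35)(0.2225) + (-0.10)(0.1900) = 0.335375
adj(I−A) = Cᵀ =
  [ 0.6175   0.2275   0.2000]
  [ 0.2225   0.4350   0.2350]
  [ 0.1900   0.0700   0.5775]
(I − A)⁻¹ = adj(I−A) / det(I−A) ≈
  [   1.8412     0.6783     0.5963]
  [   0.6634     1.2971     0.7007]
  [   0.5665     0.2087     1.7220]
x = (I − A)⁻¹ d = adj(I−A)·d / det(I−A), with det(I−A) = 0.335375:
  x_1 = (0.6175·850 + 0.2275·1400 + 0.2000·1150) / 0.335375 = 1073.375 / 0.335375 ≈ 3200.52
  x_2 = (0.2225·850 + 0.4350·1400 + 0.2350·1150) / 0.335375 = 1068.375 / 0.335375 ≈ 3185.61
  x_3 = (0.1900·850 + 0.0700·1400 + 0.5775·1150) / 0.335375 = 923.625 / 0.335375 ≈ 2754.01

x_1 = 3200.52, x_2 = 3185.61, x_3 = 2754.01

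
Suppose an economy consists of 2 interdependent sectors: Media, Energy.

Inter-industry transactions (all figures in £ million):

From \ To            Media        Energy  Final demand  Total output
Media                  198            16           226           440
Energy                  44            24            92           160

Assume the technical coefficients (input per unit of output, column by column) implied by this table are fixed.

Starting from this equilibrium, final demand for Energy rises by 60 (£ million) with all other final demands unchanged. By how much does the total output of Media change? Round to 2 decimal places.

Technical coefficients a_ij = z_ij / X_j:
  a_MM = 198/440 = 0.45, a_EM = 44/440 = 0.10
  a_ME = 16/160 = 0.10, a_EE = 24/160 = 0.15
I − A =
  [   0.55    -0.10]
  [  -0.10     0.85]
det(I−A) = (0.55)(0.85) − (-0.10)(-0.10) = 0.4575
adj(I−A) = [[0.85, 0.10], [0.10, 0.55]]
(I − A)⁻¹ = adj(I−A) / det(I−A) ≈
  [   1.8579     0.2186]
  [   0.2186     1.2022]
Δx = (I − A)⁻¹ Δd with Δd having +60 in the Energy component and 0 elsewhere.
So Δx_M = L_ME · (+60), where L_ME = adj(I−A)_ME / det(I−A) = 0.10 / 0.4575.
Δx_M = 0.10 × (+60) / 0.4575 = 6.00 / 0.4575 ≈ 13.11.

Δx_M = 13.11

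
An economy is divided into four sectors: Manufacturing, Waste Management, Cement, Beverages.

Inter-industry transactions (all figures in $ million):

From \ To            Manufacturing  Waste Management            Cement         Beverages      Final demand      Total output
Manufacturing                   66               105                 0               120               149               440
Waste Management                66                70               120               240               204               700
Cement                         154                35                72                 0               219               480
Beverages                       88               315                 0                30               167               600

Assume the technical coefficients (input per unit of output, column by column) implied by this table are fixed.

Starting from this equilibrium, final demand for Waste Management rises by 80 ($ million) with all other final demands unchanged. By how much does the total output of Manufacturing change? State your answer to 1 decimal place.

Technical coefficients a_ij = z_ij / X_j:
  a_MM = 66/440 = 0.15, a_WM = 66/440 = 0.15, a_CM = 154/440 = 0.35, a_BM = 88/440 = 0.20
  a_MW = 105/700 = 0.15, a_WW = 70/700 = 0.10, a_CW = 35/700 = 0.05, a_BW = 315/700 = 0.45
  a_MC = 0/480 = 0.00, a_WC = 120/480 = 0.25, a_CC = 72/480 = 0.15, a_BC = 0/480 = 0.00
  a_MB = 120/600 = 0.20, a_WB = 240/600 = 0.40, a_CB = 0/600 = 0.00, a_BB = 30/600 = 0.05
I − A =
  [   0.85    -0.15     0.00    -0.20]
  [  -0.15     0.90    -0.25    -0.40]
  [  -0.35    -0.05     0.85     0.00]
  [  -0.20    -0.45     0.00     0.95]
Compute the cofactors C_ij = (−1)^(i+j)·(3×3 minor ij) of I−A; the adjugate is their transpose:
adj(I−A) = Cᵀ =
  [ 0.561875   0.197625   0.058125   0.201500]
  [ 0.272250   0.652375   0.191875   0.332000]
  [ 0.247375   0.119750   0.490875   0.102500]
  [ 0.247250   0.350625   0.103125   0.607375]
det(I−A) = Σ_j (I−A)_1j·C_1j = (0.85)(0.561875) + (-0.15)(0.272250) + (0.00)(0.247375) + (-0.20)(0.247250) = 0.38730625
(I − A)⁻¹ = adj(I−A) / det(I−A) ≈
  [   1.4507     0.5103     0.1501     0.5203]
  [   0.7029     1.6844     0.4954     0.8572]
  [   0.6387     0.3092     1.2674     0.2646]
  [   0.6384     0.9053     0.2663     1.5682]
Δx = (I − A)⁻¹ Δd with Δd having +80 in the Waste Management component and 0 elsewhere.
So Δx_M = L_MW · (+80), where L_MW = adj(I−A)_MW / det(I−A) = 0.197625 / 0.38730625.
Δx_M = 0.197625 × (+80) / 0.38730625 = 15.81 / 0.38730625 ≈ 40.8.

Δx_M = 40.8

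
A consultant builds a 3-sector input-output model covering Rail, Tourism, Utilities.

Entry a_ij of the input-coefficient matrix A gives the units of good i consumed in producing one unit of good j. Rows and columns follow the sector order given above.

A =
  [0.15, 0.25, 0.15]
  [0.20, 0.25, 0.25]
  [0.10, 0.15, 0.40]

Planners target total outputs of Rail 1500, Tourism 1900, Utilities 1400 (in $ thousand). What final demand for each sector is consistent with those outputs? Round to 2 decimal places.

d_1 = 590.00, d_2 = 775.00, d_3 = 405.00

I − A =
  [   0.85    -0.25    -0.15]
  [  -0.20     0.75    -0.25]
  [  -0.10    -0.15     0.60]
d = (I − A) x:
  d_1 = (+0.85)·1500 + (-0.25)·1900 + (-0.15)·1400 = 590.00
  d_2 = (-0.20)·1500 + (+0.75)·1900 + (-0.25)·1400 = 775.00
  d_3 = (-0.10)·1500 + (-0.15)·1900 + (+0.60)·1400 = 405.00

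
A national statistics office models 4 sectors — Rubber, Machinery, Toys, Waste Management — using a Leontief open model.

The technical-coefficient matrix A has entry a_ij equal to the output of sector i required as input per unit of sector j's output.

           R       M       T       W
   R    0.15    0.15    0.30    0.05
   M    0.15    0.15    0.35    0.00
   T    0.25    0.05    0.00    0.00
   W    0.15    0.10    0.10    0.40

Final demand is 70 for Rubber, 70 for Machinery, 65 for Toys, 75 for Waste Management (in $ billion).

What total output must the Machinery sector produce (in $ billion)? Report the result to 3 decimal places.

I − A =
  [   0.85    -0.15    -0.30    -0.05]
  [  -0.15     0.85    -0.35     0.00]
  [  -0.25    -0.05     1.00     0.00]
  [  -0.15    -0.10    -0.10     0.60]
Compute the cofactors C_ij = (−1)^(i+j)·(3×3 minor ij) of I−A; the adjugate is their transpose:
adj(I−A) = Cᵀ =
  [ 0.499500   0.104250   0.190500   0.041625]
  [ 0.142500   0.456250   0.203625   0.011875]
  [ 0.132000   0.048875   0.412875   0.011000]
  [ 0.170625   0.110250   0.150375   0.606000]
det(I−A) = Σ_j (I−A)_1j·C_1j = (0.85)(0.499500) + (-0.15)(0.142500) + (-0.30)(0.132000) + (-0.05)(0.170625) = 0.35506875
(I − A)⁻¹ = adj(I−A) / det(I−A) ≈
  [   1.4068     0.2936     0.5365     0.1172]
  [   0.4013     1.2850     0.5735     0.0334]
  [   0.3718     0.1376     1.1628     0.0310]
  [   0.4805     0.3105     0.4235     1.7067]
x = (I − A)⁻¹ d = adj(I−A)·d / det(I−A), with det(I−A) = 0.35506875:
  x_R = (0.499500·70 + 0.104250·70 + 0.190500·65 + 0.041625·75) / 0.35506875 = 57.766875 / 0.35506875 ≈ 162.692
  x_M = (0.142500·70 + 0.456250·70 + 0.203625·65 + 0.011875·75) / 0.35506875 = 56.03875 / 0.35506875 ≈ 157.825
  x_T = (0.132000·70 + 0.048875·70 + 0.412875·65 + 0.011000·75) / 0.35506875 = 40.323125 / 0.35506875 ≈ 113.564
  x_W = (0.170625·70 + 0.110250·70 + 0.150375·65 + 0.606000·75) / 0.35506875 = 74.885625 / 0.35506875 ≈ 210.905

x_M = 157.825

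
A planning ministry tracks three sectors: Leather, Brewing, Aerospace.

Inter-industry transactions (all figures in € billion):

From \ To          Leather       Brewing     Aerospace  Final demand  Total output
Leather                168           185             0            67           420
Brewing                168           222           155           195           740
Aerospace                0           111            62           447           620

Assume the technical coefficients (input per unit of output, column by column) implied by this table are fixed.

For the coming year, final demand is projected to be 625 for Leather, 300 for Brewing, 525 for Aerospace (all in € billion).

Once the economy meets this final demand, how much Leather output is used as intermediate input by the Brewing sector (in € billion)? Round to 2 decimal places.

z_12 = 438.56

Technical coefficients a_ij = z_ij / X_j:
  a_11 = 168/420 = 0.40, a_21 = 168/420 = 0.40, a_31 = 0/420 = 0.00
  a_12 = 185/740 = 0.25, a_22 = 222/740 = 0.30, a_32 = 111/740 = 0.15
  a_13 = 0/620 = 0.00, a_23 = 155/620 = 0.25, a_33 = 62/620 = 0.10
I − A =
  [   0.60    -0.25     0.00]
  [  -0.40     0.70    -0.25]
  [   0.00    -0.15     0.90]
Cofactors of I−A, C_ij = (−1)^(i+j)·(minor ij) (rows/columns in the sector order above):
  C_11 = (0.70)(0.90) − (-0.25)(-0.15) = 0.5925
  C_12 = −[(-0.40)(0.90) − (-0.25)(0.00)] = 0.3600
  C_13 = (-0.40)(-0.15) − (0.70)(0.00) = 0.0600
  C_21 = −[(-0.25)(0.90) − (0.00)(-0.15)] = 0.2250
  C_22 = (0.60)(0.90) − (0.00)(0.00) = 0.5400
  C_23 = −[(0.60)(-0.15) − (-0.25)(0.00)] = 0.0900
  C_31 = (-0.25)(-0.25) − (0.00)(0.70) = 0.0625
  C_32 = −[(0.60)(-0.25) − (0.00)(-0.40)] = 0.1500
  C_33 = (0.60)(0.70) − (-0.25)(-0.40) = 0.3200
det(I−A) = Σ_j (I−A)_1j·C_1j = (0.60)(0.5925) + (-0.25)(0.3600) + (0.00)(0.0600) = 0.2655
adj(I−A) = Cᵀ =
  [ 0.5925   0.2250   0.0625]
  [ 0.3600   0.5400   0.1500]
  [ 0.0600   0.0900   0.3200]
(I − A)⁻¹ = adj(I−A) / det(I−A) ≈
  [   2.2316     0.8475     0.2354]
  [   1.3559     2.0339     0.5650]
  [   0.2260     0.3390     1.2053]
First solve x = (I − A)⁻¹ d = adj(I−A)·d / det(I−A); in particular x_2 = (0.3600·625 + 0.5400·300 + 0.1500·525) / 0.2655 = 465.75 / 0.2655 ≈ 1754.2373.
Intermediate flow from 1 to 2: z_12 = a_12 · x_2 = 0.25 × 465.75 / 0.2655 = 116.4375 / 0.2655 ≈ 438.56.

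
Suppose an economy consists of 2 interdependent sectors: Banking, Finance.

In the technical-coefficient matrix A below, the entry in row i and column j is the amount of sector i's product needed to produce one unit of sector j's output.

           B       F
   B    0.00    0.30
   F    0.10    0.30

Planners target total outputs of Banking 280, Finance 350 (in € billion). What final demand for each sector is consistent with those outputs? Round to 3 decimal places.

I − A =
  [   1.00    -0.30]
  [  -0.10     0.70]
d = (I − A) x:
  d_B = (+1.00)·280 + (-0.30)·350 = 175.000
  d_F = (-0.10)·280 + (+0.70)·350 = 217.000

d_B = 175.000, d_F = 217.000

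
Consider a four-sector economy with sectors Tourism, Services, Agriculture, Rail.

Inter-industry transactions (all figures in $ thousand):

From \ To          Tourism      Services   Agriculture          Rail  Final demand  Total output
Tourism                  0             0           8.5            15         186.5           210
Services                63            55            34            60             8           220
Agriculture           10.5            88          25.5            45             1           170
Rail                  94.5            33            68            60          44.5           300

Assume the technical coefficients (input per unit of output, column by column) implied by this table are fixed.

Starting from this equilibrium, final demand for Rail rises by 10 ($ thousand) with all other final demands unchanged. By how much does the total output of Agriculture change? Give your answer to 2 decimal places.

Technical coefficients a_ij = z_ij / X_j:
  a_TT = 0/210 = 0.00, a_ST = 63/210 = 0.30, a_AT = 10.5/210 = 0.05, a_RT = 94.5/210 = 0.45
  a_TS = 0/220 = 0.00, a_SS = 55/220 = 0.25, a_AS = 88/220 = 0.40, a_RS = 33/220 = 0.15
  a_TA = 8.5/170 = 0.05, a_SA = 34/170 = 0.20, a_AA = 25.5/170 = 0.15, a_RA = 68/170 = 0.40
  a_TR = 15/300 = 0.05, a_SR = 60/300 = 0.20, a_AR = 45/300 = 0.15, a_RR = 60/300 = 0.20
I − A =
  [   1.00     0.00    -0.05    -0.05]
  [  -0.30     0.75    -0.20    -0.20]
  [  -0.05    -0.40     0.85    -0.15]
  [  -0.45    -0.15    -0.40     0.80]
Compute the cofactors C_ij = (−1)^(i+j)·(3×3 minor ij) of I−A; the adjugate is their transpose:
adj(I−A) = Cᵀ =
  [ 0.339000   0.031500   0.045000   0.037500]
  [ 0.288000   0.594500   0.258000   0.215000]
  [ 0.217875   0.333875   0.550875   0.200375]
  [ 0.353625   0.296125   0.349125   0.549625]
det(I−A) = Σ_j (I−A)_1j·C_1j = (1.00)(0.339000) + (0.00)(0.288000) + (-0.05)(0.217875) + (-0.05)(0.353625) = 0.310425
(I − A)⁻¹ = adj(I−A) / det(I−A) ≈
  [   1.0921     0.1015     0.1450     0.1208]
  [   0.9278     1.9151     0.8311     0.6926]
  [   0.7019     1.0755     1.7746     0.6455]
  [   1.1392     0.9539     1.1247     1.7706]
Δx = (I − A)⁻¹ Δd with Δd having +10 in the Rail component and 0 elsewhere.
So Δx_A = L_AR · (+10), where L_AR = adj(I−A)_AR / det(I−A) = 0.200375 / 0.310425.
Δx_A = 0.200375 × (+10) / 0.310425 = 2.00375 / 0.310425 ≈ 6.45.

Δx_A = 6.45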